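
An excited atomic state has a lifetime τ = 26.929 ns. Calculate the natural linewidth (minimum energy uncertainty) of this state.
12.221 neV

Using the energy-time uncertainty principle:
ΔEΔt ≥ ℏ/2

The lifetime τ represents the time uncertainty Δt.
The natural linewidth (minimum energy uncertainty) is:

ΔE = ℏ/(2τ)
ΔE = (1.055e-34 J·s) / (2 × 2.693e-08 s)
ΔE = 1.958e-27 J = 12.221 neV

This natural linewidth limits the precision of spectroscopic measurements.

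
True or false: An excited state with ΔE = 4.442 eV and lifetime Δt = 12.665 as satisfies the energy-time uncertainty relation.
No, it violates the uncertainty relation.

Calculate the product ΔEΔt:
ΔE = 4.442 eV = 7.117e-19 J
ΔEΔt = (7.117e-19 J) × (1.266e-17 s)
ΔEΔt = 9.014e-36 J·s

Compare to the minimum allowed value ℏ/2:
ℏ/2 = 5.273e-35 J·s

Since ΔEΔt = 9.014e-36 J·s < 5.273e-35 J·s = ℏ/2,
this violates the uncertainty relation.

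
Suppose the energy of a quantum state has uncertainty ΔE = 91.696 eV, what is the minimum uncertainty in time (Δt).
3.589 as

Using the energy-time uncertainty principle:
ΔEΔt ≥ ℏ/2

The minimum uncertainty in time is:
Δt_min = ℏ/(2ΔE)
Δt_min = (1.055e-34 J·s) / (2 × 1.469e-17 J)
Δt_min = 3.589e-18 s = 3.589 as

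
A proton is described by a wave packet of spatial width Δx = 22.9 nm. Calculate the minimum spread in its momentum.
2.303 × 10^-27 kg·m/s

For a wave packet, the spatial width Δx and momentum spread Δp are related by the uncertainty principle:
ΔxΔp ≥ ℏ/2

The minimum momentum spread is:
Δp_min = ℏ/(2Δx)
Δp_min = (1.055e-34 J·s) / (2 × 2.290e-08 m)
Δp_min = 2.303e-27 kg·m/s

A wave packet cannot have both a well-defined position and well-defined momentum.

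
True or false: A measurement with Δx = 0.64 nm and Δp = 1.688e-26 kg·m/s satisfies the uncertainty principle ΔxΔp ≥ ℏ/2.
No, it violates the uncertainty principle (impossible measurement).

Calculate the product ΔxΔp:
ΔxΔp = (6.400e-10 m) × (1.688e-26 kg·m/s)
ΔxΔp = 1.080e-35 J·s

Compare to the minimum allowed value ℏ/2:
ℏ/2 = 5.273e-35 J·s

Since ΔxΔp = 1.080e-35 J·s < 5.273e-35 J·s = ℏ/2,
the measurement violates the uncertainty principle.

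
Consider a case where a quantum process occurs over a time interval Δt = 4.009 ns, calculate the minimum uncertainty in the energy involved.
82.092 neV

Using the energy-time uncertainty principle:
ΔEΔt ≥ ℏ/2

The minimum uncertainty in energy is:
ΔE_min = ℏ/(2Δt)
ΔE_min = (1.055e-34 J·s) / (2 × 4.009e-09 s)
ΔE_min = 1.315e-26 J = 82.092 neV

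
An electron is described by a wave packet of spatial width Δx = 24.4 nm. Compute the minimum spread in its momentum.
2.161 × 10^-27 kg·m/s

For a wave packet, the spatial width Δx and momentum spread Δp are related by the uncertainty principle:
ΔxΔp ≥ ℏ/2

The minimum momentum spread is:
Δp_min = ℏ/(2Δx)
Δp_min = (1.055e-34 J·s) / (2 × 2.440e-08 m)
Δp_min = 2.161e-27 kg·m/s

A wave packet cannot have both a well-defined position and well-defined momentum.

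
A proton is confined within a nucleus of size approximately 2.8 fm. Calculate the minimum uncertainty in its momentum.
1.883 × 10^-20 kg·m/s

Using the Heisenberg uncertainty principle:
ΔxΔp ≥ ℏ/2

With Δx ≈ L = 2.800e-15 m (the confinement size):
Δp_min = ℏ/(2Δx)
Δp_min = (1.055e-34 J·s) / (2 × 2.800e-15 m)
Δp_min = 1.883e-20 kg·m/s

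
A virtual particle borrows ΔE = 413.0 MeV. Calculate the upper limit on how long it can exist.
7.969 × 10^-25 s

Using the energy-time uncertainty principle:
ΔEΔt ≥ ℏ/2

For a virtual particle borrowing energy ΔE, the maximum lifetime is:
Δt_max = ℏ/(2ΔE)

Converting energy:
ΔE = 413.0 MeV = 6.617e-11 J

Δt_max = (1.055e-34 J·s) / (2 × 6.617e-11 J)
Δt_max = 7.969e-25 s = 7.969 × 10^-25 s

Virtual particles with higher borrowed energy exist for shorter times.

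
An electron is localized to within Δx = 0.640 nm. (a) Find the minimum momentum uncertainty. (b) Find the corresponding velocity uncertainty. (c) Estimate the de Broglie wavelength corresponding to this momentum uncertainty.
(a) Δp_min = 8.239 × 10^-26 kg·m/s
(b) Δv_min = 90.443 km/s
(c) λ_dB = 8.042 nm

Step-by-step:

(a) From the uncertainty principle:
Δp_min = ℏ/(2Δx) = (1.055e-34 J·s)/(2 × 6.400e-10 m) = 8.239e-26 kg·m/s

(b) The velocity uncertainty:
Δv = Δp/m = (8.239e-26 kg·m/s)/(9.109e-31 kg) = 9.044e+04 m/s = 90.443 km/s

(c) The de Broglie wavelength for this momentum:
λ = h/p = (6.626e-34 J·s)/(8.239e-26 kg·m/s) = 8.042e-09 m = 8.042 nm

Note: The de Broglie wavelength is comparable to the localization size, as expected from wave-particle duality.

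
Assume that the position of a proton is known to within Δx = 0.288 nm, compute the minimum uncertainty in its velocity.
109.460 m/s

Using the Heisenberg uncertainty principle and Δp = mΔv:
ΔxΔp ≥ ℏ/2
Δx(mΔv) ≥ ℏ/2

The minimum uncertainty in velocity is:
Δv_min = ℏ/(2mΔx)
Δv_min = (1.055e-34 J·s) / (2 × 1.673e-27 kg × 2.880e-10 m)
Δv_min = 1.095e+02 m/s = 109.460 m/s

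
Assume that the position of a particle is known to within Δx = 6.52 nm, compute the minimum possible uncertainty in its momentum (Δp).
8.087 × 10^-27 kg·m/s

Using the Heisenberg uncertainty principle:
ΔxΔp ≥ ℏ/2

The minimum uncertainty in momentum is:
Δp_min = ℏ/(2Δx)
Δp_min = (1.055e-34 J·s) / (2 × 6.520e-09 m)
Δp_min = 8.087e-27 kg·m/s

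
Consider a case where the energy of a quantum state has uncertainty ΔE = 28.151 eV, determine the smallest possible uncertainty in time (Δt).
11.691 as

Using the energy-time uncertainty principle:
ΔEΔt ≥ ℏ/2

The minimum uncertainty in time is:
Δt_min = ℏ/(2ΔE)
Δt_min = (1.055e-34 J·s) / (2 × 4.510e-18 J)
Δt_min = 1.169e-17 s = 11.691 as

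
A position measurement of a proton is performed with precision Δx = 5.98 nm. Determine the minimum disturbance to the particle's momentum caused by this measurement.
8.817 × 10^-27 kg·m/s

The uncertainty principle implies that measuring position disturbs momentum:
ΔxΔp ≥ ℏ/2

When we measure position with precision Δx, we necessarily introduce a momentum uncertainty:
Δp ≥ ℏ/(2Δx)
Δp_min = (1.055e-34 J·s) / (2 × 5.980e-09 m)
Δp_min = 8.817e-27 kg·m/s

The more precisely we measure position, the greater the momentum disturbance.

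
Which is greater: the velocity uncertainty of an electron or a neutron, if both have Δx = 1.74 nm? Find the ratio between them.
The electron has the larger minimum velocity uncertainty, by a ratio of 1838.7.

For both particles, Δp_min = ℏ/(2Δx) = 3.030e-26 kg·m/s (same for both).

The velocity uncertainty is Δv = Δp/m:
- electron: Δv = 3.030e-26 / 9.109e-31 = 3.327e+04 m/s = 33.267 km/s
- neutron: Δv = 3.030e-26 / 1.675e-27 = 1.809e+01 m/s = 18.093 m/s

Ratio: 3.327e+04 / 1.809e+01 = 1838.7

The lighter particle has larger velocity uncertainty because Δv ∝ 1/m.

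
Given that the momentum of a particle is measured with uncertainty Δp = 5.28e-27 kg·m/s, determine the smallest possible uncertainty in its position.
9.986 nm

Using the Heisenberg uncertainty principle:
ΔxΔp ≥ ℏ/2

The minimum uncertainty in position is:
Δx_min = ℏ/(2Δp)
Δx_min = (1.055e-34 J·s) / (2 × 5.280e-27 kg·m/s)
Δx_min = 9.986e-09 m = 9.986 nm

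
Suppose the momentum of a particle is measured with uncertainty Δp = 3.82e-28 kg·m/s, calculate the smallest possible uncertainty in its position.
138.033 nm

Using the Heisenberg uncertainty principle:
ΔxΔp ≥ ℏ/2

The minimum uncertainty in position is:
Δx_min = ℏ/(2Δp)
Δx_min = (1.055e-34 J·s) / (2 × 3.820e-28 kg·m/s)
Δx_min = 1.380e-07 m = 138.033 nm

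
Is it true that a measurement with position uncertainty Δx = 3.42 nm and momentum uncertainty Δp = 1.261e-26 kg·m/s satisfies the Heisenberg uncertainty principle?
No, it violates the uncertainty principle (impossible measurement).

Calculate the product ΔxΔp:
ΔxΔp = (3.420e-09 m) × (1.261e-26 kg·m/s)
ΔxΔp = 4.313e-35 J·s

Compare to the minimum allowed value ℏ/2:
ℏ/2 = 5.273e-35 J·s

Since ΔxΔp = 4.313e-35 J·s < 5.273e-35 J·s = ℏ/2,
the measurement violates the uncertainty principle.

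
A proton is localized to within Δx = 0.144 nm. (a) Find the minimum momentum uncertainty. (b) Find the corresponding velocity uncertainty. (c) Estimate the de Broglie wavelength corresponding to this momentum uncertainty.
(a) Δp_min = 3.662 × 10^-25 kg·m/s
(b) Δv_min = 218.920 m/s
(c) λ_dB = 1.810 nm

Step-by-step:

(a) From the uncertainty principle:
Δp_min = ℏ/(2Δx) = (1.055e-34 J·s)/(2 × 1.440e-10 m) = 3.662e-25 kg·m/s

(b) The velocity uncertainty:
Δv = Δp/m = (3.662e-25 kg·m/s)/(1.673e-27 kg) = 2.189e+02 m/s = 218.920 m/s

(c) The de Broglie wavelength for this momentum:
λ = h/p = (6.626e-34 J·s)/(3.662e-25 kg·m/s) = 1.810e-09 m = 1.810 nm

Note: The de Broglie wavelength is comparable to the localization size, as expected from wave-particle duality.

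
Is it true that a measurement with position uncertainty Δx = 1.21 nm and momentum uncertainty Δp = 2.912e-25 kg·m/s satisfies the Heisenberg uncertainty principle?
Yes, it satisfies the uncertainty principle.

Calculate the product ΔxΔp:
ΔxΔp = (1.210e-09 m) × (2.912e-25 kg·m/s)
ΔxΔp = 3.524e-34 J·s

Compare to the minimum allowed value ℏ/2:
ℏ/2 = 5.273e-35 J·s

Since ΔxΔp = 3.524e-34 J·s ≥ 5.273e-35 J·s = ℏ/2,
the measurement satisfies the uncertainty principle.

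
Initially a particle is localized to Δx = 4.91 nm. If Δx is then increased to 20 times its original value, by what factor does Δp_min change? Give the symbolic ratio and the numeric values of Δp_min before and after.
Original Δp_min = 1.074 × 10^-26 kg·m/s; new Δp'_min = 5.370 × 10^-28 kg·m/s; ratio Δp'_min/Δp_min = 1/20.

From the uncertainty principle ΔxΔp ≥ ℏ/2, the minimum momentum uncertainty is Δp_min = ℏ/(2Δx).

Original (Δx = 4.91 nm = 4.910e-09 m):
Δp_min = (1.055e-34 J·s)/(2 × 4.910e-09 m) = 1.074e-26 kg·m/s

When Δx → 20Δx:
Δp'_min = ℏ/(2 × 20Δx) = (1/20) × ℏ/(2Δx) = (1/20) × Δp_min
Δp'_min = 1/20 × 1.074e-26 kg·m/s = 5.370e-28 kg·m/s

Since Δp_min ∝ 1/Δx, when Δx is increased to 20 times its original value, Δp_min decreases to 1/20 of its original value.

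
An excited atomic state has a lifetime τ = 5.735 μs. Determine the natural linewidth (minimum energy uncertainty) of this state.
57.386 peV

Using the energy-time uncertainty principle:
ΔEΔt ≥ ℏ/2

The lifetime τ represents the time uncertainty Δt.
The natural linewidth (minimum energy uncertainty) is:

ΔE = ℏ/(2τ)
ΔE = (1.055e-34 J·s) / (2 × 5.735e-06 s)
ΔE = 9.194e-30 J = 57.386 peV

This natural linewidth limits the precision of spectroscopic measurements.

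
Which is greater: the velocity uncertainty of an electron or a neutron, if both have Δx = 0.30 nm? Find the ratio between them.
The electron has the larger minimum velocity uncertainty, by a ratio of 1838.7.

For both particles, Δp_min = ℏ/(2Δx) = 1.758e-25 kg·m/s (same for both).

The velocity uncertainty is Δv = Δp/m:
- electron: Δv = 1.758e-25 / 9.109e-31 = 1.929e+05 m/s = 192.946 km/s
- neutron: Δv = 1.758e-25 / 1.675e-27 = 1.049e+02 m/s = 104.937 m/s

Ratio: 1.929e+05 / 1.049e+02 = 1838.7

The lighter particle has larger velocity uncertainty because Δv ∝ 1/m.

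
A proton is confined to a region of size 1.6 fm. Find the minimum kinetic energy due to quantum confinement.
2.026 MeV

Using the uncertainty principle:

1. Position uncertainty: Δx ≈ 1.600e-15 m
2. Minimum momentum uncertainty: Δp = ℏ/(2Δx) = 3.296e-20 kg·m/s
3. Minimum kinetic energy:
   KE = (Δp)²/(2m) = (3.296e-20)²/(2 × 1.673e-27 kg)
   KE = 3.247e-13 J = 2.026 MeV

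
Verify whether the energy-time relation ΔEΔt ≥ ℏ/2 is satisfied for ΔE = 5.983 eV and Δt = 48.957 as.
No, it violates the uncertainty relation.

Calculate the product ΔEΔt:
ΔE = 5.983 eV = 9.586e-19 J
ΔEΔt = (9.586e-19 J) × (4.896e-17 s)
ΔEΔt = 4.693e-35 J·s

Compare to the minimum allowed value ℏ/2:
ℏ/2 = 5.273e-35 J·s

Since ΔEΔt = 4.693e-35 J·s < 5.273e-35 J·s = ℏ/2,
this violates the uncertainty relation.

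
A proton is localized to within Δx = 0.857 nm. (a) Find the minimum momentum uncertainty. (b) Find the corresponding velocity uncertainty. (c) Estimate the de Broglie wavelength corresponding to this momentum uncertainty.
(a) Δp_min = 6.153 × 10^-26 kg·m/s
(b) Δv_min = 36.785 m/s
(c) λ_dB = 10.769 nm

Step-by-step:

(a) From the uncertainty principle:
Δp_min = ℏ/(2Δx) = (1.055e-34 J·s)/(2 × 8.570e-10 m) = 6.153e-26 kg·m/s

(b) The velocity uncertainty:
Δv = Δp/m = (6.153e-26 kg·m/s)/(1.673e-27 kg) = 3.678e+01 m/s = 36.785 m/s

(c) The de Broglie wavelength for this momentum:
λ = h/p = (6.626e-34 J·s)/(6.153e-26 kg·m/s) = 1.077e-08 m = 10.769 nm

Note: The de Broglie wavelength is comparable to the localization size, as expected from wave-particle duality.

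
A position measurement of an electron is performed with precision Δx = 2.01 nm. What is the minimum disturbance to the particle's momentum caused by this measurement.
2.623 × 10^-26 kg·m/s

The uncertainty principle implies that measuring position disturbs momentum:
ΔxΔp ≥ ℏ/2

When we measure position with precision Δx, we necessarily introduce a momentum uncertainty:
Δp ≥ ℏ/(2Δx)
Δp_min = (1.055e-34 J·s) / (2 × 2.010e-09 m)
Δp_min = 2.623e-26 kg·m/s

The more precisely we measure position, the greater the momentum disturbance.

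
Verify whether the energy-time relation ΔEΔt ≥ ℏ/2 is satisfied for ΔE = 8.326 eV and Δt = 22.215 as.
No, it violates the uncertainty relation.

Calculate the product ΔEΔt:
ΔE = 8.326 eV = 1.334e-18 J
ΔEΔt = (1.334e-18 J) × (2.222e-17 s)
ΔEΔt = 2.963e-35 J·s

Compare to the minimum allowed value ℏ/2:
ℏ/2 = 5.273e-35 J·s

Since ΔEΔt = 2.963e-35 J·s < 5.273e-35 J·s = ℏ/2,
this violates the uncertainty relation.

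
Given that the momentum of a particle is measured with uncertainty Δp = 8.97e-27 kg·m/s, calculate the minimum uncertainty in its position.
5.878 nm

Using the Heisenberg uncertainty principle:
ΔxΔp ≥ ℏ/2

The minimum uncertainty in position is:
Δx_min = ℏ/(2Δp)
Δx_min = (1.055e-34 J·s) / (2 × 8.970e-27 kg·m/s)
Δx_min = 5.878e-09 m = 5.878 nm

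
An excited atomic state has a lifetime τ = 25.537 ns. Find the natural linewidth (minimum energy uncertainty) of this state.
12.887 neV

Using the energy-time uncertainty principle:
ΔEΔt ≥ ℏ/2

The lifetime τ represents the time uncertainty Δt.
The natural linewidth (minimum energy uncertainty) is:

ΔE = ℏ/(2τ)
ΔE = (1.055e-34 J·s) / (2 × 2.554e-08 s)
ΔE = 2.065e-27 J = 12.887 neV

This natural linewidth limits the precision of spectroscopic measurements.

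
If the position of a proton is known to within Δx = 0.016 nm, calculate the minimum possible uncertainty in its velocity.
1.970 km/s

Using the Heisenberg uncertainty principle and Δp = mΔv:
ΔxΔp ≥ ℏ/2
Δx(mΔv) ≥ ℏ/2

The minimum uncertainty in velocity is:
Δv_min = ℏ/(2mΔx)
Δv_min = (1.055e-34 J·s) / (2 × 1.673e-27 kg × 1.600e-11 m)
Δv_min = 1.970e+03 m/s = 1.970 km/s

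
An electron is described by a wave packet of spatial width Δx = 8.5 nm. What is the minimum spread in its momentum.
6.203 × 10^-27 kg·m/s

For a wave packet, the spatial width Δx and momentum spread Δp are related by the uncertainty principle:
ΔxΔp ≥ ℏ/2

The minimum momentum spread is:
Δp_min = ℏ/(2Δx)
Δp_min = (1.055e-34 J·s) / (2 × 8.500e-09 m)
Δp_min = 6.203e-27 kg·m/s

A wave packet cannot have both a well-defined position and well-defined momentum.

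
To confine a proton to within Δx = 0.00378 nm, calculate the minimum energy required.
363.053 meV

Localizing a particle requires giving it sufficient momentum uncertainty:

1. From uncertainty principle: Δp ≥ ℏ/(2Δx)
   Δp_min = (1.055e-34 J·s) / (2 × 3.780e-12 m)
   Δp_min = 1.395e-23 kg·m/s

2. This momentum uncertainty corresponds to kinetic energy:
   KE ≈ (Δp)²/(2m) = (1.395e-23)²/(2 × 1.673e-27 kg)
   KE = 5.817e-20 J = 363.053 meV

Tighter localization requires more energy.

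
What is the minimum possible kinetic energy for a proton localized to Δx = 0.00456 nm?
249.474 meV

Localizing a particle requires giving it sufficient momentum uncertainty:

1. From uncertainty principle: Δp ≥ ℏ/(2Δx)
   Δp_min = (1.055e-34 J·s) / (2 × 4.560e-12 m)
   Δp_min = 1.156e-23 kg·m/s

2. This momentum uncertainty corresponds to kinetic energy:
   KE ≈ (Δp)²/(2m) = (1.156e-23)²/(2 × 1.673e-27 kg)
   KE = 3.997e-20 J = 249.474 meV

Tighter localization requires more energy.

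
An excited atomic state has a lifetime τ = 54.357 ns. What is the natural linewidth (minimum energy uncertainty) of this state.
6.055 neV

Using the energy-time uncertainty principle:
ΔEΔt ≥ ℏ/2

The lifetime τ represents the time uncertainty Δt.
The natural linewidth (minimum energy uncertainty) is:

ΔE = ℏ/(2τ)
ΔE = (1.055e-34 J·s) / (2 × 5.436e-08 s)
ΔE = 9.700e-28 J = 6.055 neV

This natural linewidth limits the precision of spectroscopic measurements.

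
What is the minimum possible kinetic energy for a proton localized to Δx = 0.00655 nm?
120.913 meV

Localizing a particle requires giving it sufficient momentum uncertainty:

1. From uncertainty principle: Δp ≥ ℏ/(2Δx)
   Δp_min = (1.055e-34 J·s) / (2 × 6.550e-12 m)
   Δp_min = 8.050e-24 kg·m/s

2. This momentum uncertainty corresponds to kinetic energy:
   KE ≈ (Δp)²/(2m) = (8.050e-24)²/(2 × 1.673e-27 kg)
   KE = 1.937e-20 J = 120.913 meV

Tighter localization requires more energy.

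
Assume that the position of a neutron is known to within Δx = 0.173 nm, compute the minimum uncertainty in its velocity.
181.972 m/s

Using the Heisenberg uncertainty principle and Δp = mΔv:
ΔxΔp ≥ ℏ/2
Δx(mΔv) ≥ ℏ/2

The minimum uncertainty in velocity is:
Δv_min = ℏ/(2mΔx)
Δv_min = (1.055e-34 J·s) / (2 × 1.675e-27 kg × 1.730e-10 m)
Δv_min = 1.820e+02 m/s = 181.972 m/s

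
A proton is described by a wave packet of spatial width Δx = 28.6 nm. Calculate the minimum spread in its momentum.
1.844 × 10^-27 kg·m/s

For a wave packet, the spatial width Δx and momentum spread Δp are related by the uncertainty principle:
ΔxΔp ≥ ℏ/2

The minimum momentum spread is:
Δp_min = ℏ/(2Δx)
Δp_min = (1.055e-34 J·s) / (2 × 2.860e-08 m)
Δp_min = 1.844e-27 kg·m/s

A wave packet cannot have both a well-defined position and well-defined momentum.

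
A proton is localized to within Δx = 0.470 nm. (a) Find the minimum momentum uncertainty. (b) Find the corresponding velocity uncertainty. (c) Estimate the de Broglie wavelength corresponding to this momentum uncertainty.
(a) Δp_min = 1.122 × 10^-25 kg·m/s
(b) Δv_min = 67.073 m/s
(c) λ_dB = 5.906 nm

Step-by-step:

(a) From the uncertainty principle:
Δp_min = ℏ/(2Δx) = (1.055e-34 J·s)/(2 × 4.700e-10 m) = 1.122e-25 kg·m/s

(b) The velocity uncertainty:
Δv = Δp/m = (1.122e-25 kg·m/s)/(1.673e-27 kg) = 6.707e+01 m/s = 67.073 m/s

(c) The de Broglie wavelength for this momentum:
λ = h/p = (6.626e-34 J·s)/(1.122e-25 kg·m/s) = 5.906e-09 m = 5.906 nm

Note: The de Broglie wavelength is comparable to the localization size, as expected from wave-particle duality.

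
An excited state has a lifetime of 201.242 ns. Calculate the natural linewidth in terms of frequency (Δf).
395.432 kHz

Using the energy-time uncertainty principle and E = hf:
ΔEΔt ≥ ℏ/2
hΔf·Δt ≥ ℏ/2

The minimum frequency uncertainty is:
Δf = ℏ/(2hτ) = 1/(4πτ)
Δf = 1/(4π × 2.012e-07 s)
Δf = 3.954e+05 Hz = 395.432 kHz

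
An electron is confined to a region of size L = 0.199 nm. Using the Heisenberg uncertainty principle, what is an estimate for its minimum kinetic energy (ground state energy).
240.523 meV

Using the uncertainty principle to estimate ground state energy:

1. The position uncertainty is approximately the confinement size:
   Δx ≈ L = 1.990e-10 m

2. From ΔxΔp ≥ ℏ/2, the minimum momentum uncertainty is:
   Δp ≈ ℏ/(2L) = 2.650e-25 kg·m/s

3. The kinetic energy is approximately:
   KE ≈ (Δp)²/(2m) = (2.650e-25)²/(2 × 9.109e-31 kg)
   KE ≈ 3.854e-20 J = 240.523 meV

This is an order-of-magnitude estimate of the ground state energy.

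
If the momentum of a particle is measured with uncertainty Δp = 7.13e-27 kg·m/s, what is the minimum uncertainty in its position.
7.395 nm

Using the Heisenberg uncertainty principle:
ΔxΔp ≥ ℏ/2

The minimum uncertainty in position is:
Δx_min = ℏ/(2Δp)
Δx_min = (1.055e-34 J·s) / (2 × 7.130e-27 kg·m/s)
Δx_min = 7.395e-09 m = 7.395 nm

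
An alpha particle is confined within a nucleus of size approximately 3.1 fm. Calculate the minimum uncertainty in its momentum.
1.701 × 10^-20 kg·m/s

Using the Heisenberg uncertainty principle:
ΔxΔp ≥ ℏ/2

With Δx ≈ L = 3.100e-15 m (the confinement size):
Δp_min = ℏ/(2Δx)
Δp_min = (1.055e-34 J·s) / (2 × 3.100e-15 m)
Δp_min = 1.701e-20 kg·m/s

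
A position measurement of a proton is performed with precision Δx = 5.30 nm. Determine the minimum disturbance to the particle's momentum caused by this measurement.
9.949 × 10^-27 kg·m/s

The uncertainty principle implies that measuring position disturbs momentum:
ΔxΔp ≥ ℏ/2

When we measure position with precision Δx, we necessarily introduce a momentum uncertainty:
Δp ≥ ℏ/(2Δx)
Δp_min = (1.055e-34 J·s) / (2 × 5.300e-09 m)
Δp_min = 9.949e-27 kg·m/s

The more precisely we measure position, the greater the momentum disturbance.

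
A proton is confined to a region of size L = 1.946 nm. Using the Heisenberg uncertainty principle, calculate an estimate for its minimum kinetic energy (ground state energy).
1.370 μeV

Using the uncertainty principle to estimate ground state energy:

1. The position uncertainty is approximately the confinement size:
   Δx ≈ L = 1.946e-09 m

2. From ΔxΔp ≥ ℏ/2, the minimum momentum uncertainty is:
   Δp ≈ ℏ/(2L) = 2.710e-26 kg·m/s

3. The kinetic energy is approximately:
   KE ≈ (Δp)²/(2m) = (2.710e-26)²/(2 × 1.673e-27 kg)
   KE ≈ 2.195e-25 J = 1.370 μeV

This is an order-of-magnitude estimate of the ground state energy.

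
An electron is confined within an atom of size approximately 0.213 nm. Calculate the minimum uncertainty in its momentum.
2.476 × 10^-25 kg·m/s

Using the Heisenberg uncertainty principle:
ΔxΔp ≥ ℏ/2

With Δx ≈ L = 2.130e-10 m (the confinement size):
Δp_min = ℏ/(2Δx)
Δp_min = (1.055e-34 J·s) / (2 × 2.130e-10 m)
Δp_min = 2.476e-25 kg·m/s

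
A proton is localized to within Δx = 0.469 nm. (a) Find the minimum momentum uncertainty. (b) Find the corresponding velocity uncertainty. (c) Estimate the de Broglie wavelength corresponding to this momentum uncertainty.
(a) Δp_min = 1.124 × 10^-25 kg·m/s
(b) Δv_min = 67.216 m/s
(c) λ_dB = 5.894 nm

Step-by-step:

(a) From the uncertainty principle:
Δp_min = ℏ/(2Δx) = (1.055e-34 J·s)/(2 × 4.690e-10 m) = 1.124e-25 kg·m/s

(b) The velocity uncertainty:
Δv = Δp/m = (1.124e-25 kg·m/s)/(1.673e-27 kg) = 6.722e+01 m/s = 67.216 m/s

(c) The de Broglie wavelength for this momentum:
λ = h/p = (6.626e-34 J·s)/(1.124e-25 kg·m/s) = 5.894e-09 m = 5.894 nm

Note: The de Broglie wavelength is comparable to the localization size, as expected from wave-particle duality.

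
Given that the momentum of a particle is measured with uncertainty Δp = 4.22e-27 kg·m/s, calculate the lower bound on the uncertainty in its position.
12.495 nm

Using the Heisenberg uncertainty principle:
ΔxΔp ≥ ℏ/2

The minimum uncertainty in position is:
Δx_min = ℏ/(2Δp)
Δx_min = (1.055e-34 J·s) / (2 × 4.220e-27 kg·m/s)
Δx_min = 1.249e-08 m = 12.495 nm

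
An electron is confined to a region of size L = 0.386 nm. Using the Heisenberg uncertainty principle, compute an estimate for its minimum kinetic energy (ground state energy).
63.928 meV

Using the uncertainty principle to estimate ground state energy:

1. The position uncertainty is approximately the confinement size:
   Δx ≈ L = 3.860e-10 m

2. From ΔxΔp ≥ ℏ/2, the minimum momentum uncertainty is:
   Δp ≈ ℏ/(2L) = 1.366e-25 kg·m/s

3. The kinetic energy is approximately:
   KE ≈ (Δp)²/(2m) = (1.366e-25)²/(2 × 9.109e-31 kg)
   KE ≈ 1.024e-20 J = 63.928 meV

This is an order-of-magnitude estimate of the ground state energy.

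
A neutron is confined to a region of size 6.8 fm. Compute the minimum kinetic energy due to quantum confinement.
112.031 keV

Using the uncertainty principle:

1. Position uncertainty: Δx ≈ 6.800e-15 m
2. Minimum momentum uncertainty: Δp = ℏ/(2Δx) = 7.754e-21 kg·m/s
3. Minimum kinetic energy:
   KE = (Δp)²/(2m) = (7.754e-21)²/(2 × 1.675e-27 kg)
   KE = 1.795e-14 J = 112.031 keV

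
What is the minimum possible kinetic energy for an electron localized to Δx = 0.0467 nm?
4.367 eV

Localizing a particle requires giving it sufficient momentum uncertainty:

1. From uncertainty principle: Δp ≥ ℏ/(2Δx)
   Δp_min = (1.055e-34 J·s) / (2 × 4.670e-11 m)
   Δp_min = 1.129e-24 kg·m/s

2. This momentum uncertainty corresponds to kinetic energy:
   KE ≈ (Δp)²/(2m) = (1.129e-24)²/(2 × 9.109e-31 kg)
   KE = 6.997e-19 J = 4.367 eV

Tighter localization requires more energy.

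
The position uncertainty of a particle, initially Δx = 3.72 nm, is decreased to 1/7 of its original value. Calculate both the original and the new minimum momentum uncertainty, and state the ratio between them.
Original Δp_min = 1.417 × 10^-26 kg·m/s; new Δp'_min = 9.922 × 10^-26 kg·m/s; ratio Δp'_min/Δp_min = 7.

From the uncertainty principle ΔxΔp ≥ ℏ/2, the minimum momentum uncertainty is Δp_min = ℏ/(2Δx).

Original (Δx = 3.72 nm = 3.720e-09 m):
Δp_min = (1.055e-34 J·s)/(2 × 3.720e-09 m) = 1.417e-26 kg·m/s

When Δx → (1/7)Δx:
Δp'_min = ℏ/(2 × (1/7)Δx) = 7 × ℏ/(2Δx) = 7 × Δp_min
Δp'_min = 7 × 1.417e-26 kg·m/s = 9.922e-26 kg·m/s

Since Δp_min ∝ 1/Δx, when Δx is decreased to 1/7 of its original value, Δp_min increases to 7 times its original value.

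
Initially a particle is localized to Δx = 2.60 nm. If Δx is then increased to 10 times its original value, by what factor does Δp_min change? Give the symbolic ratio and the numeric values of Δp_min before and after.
Original Δp_min = 2.028 × 10^-26 kg·m/s; new Δp'_min = 2.028 × 10^-27 kg·m/s; ratio Δp'_min/Δp_min = 1/10.

From the uncertainty principle ΔxΔp ≥ ℏ/2, the minimum momentum uncertainty is Δp_min = ℏ/(2Δx).

Original (Δx = 2.60 nm = 2.600e-09 m):
Δp_min = (1.055e-34 J·s)/(2 × 2.600e-09 m) = 2.028e-26 kg·m/s

When Δx → 10Δx:
Δp'_min = ℏ/(2 × 10Δx) = (1/10) × ℏ/(2Δx) = (1/10) × Δp_min
Δp'_min = 1/10 × 2.028e-26 kg·m/s = 2.028e-27 kg·m/s

Since Δp_min ∝ 1/Δx, when Δx is increased to 10 times its original value, Δp_min decreases to 1/10 of its original value.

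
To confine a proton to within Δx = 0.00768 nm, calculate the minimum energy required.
87.949 meV

Localizing a particle requires giving it sufficient momentum uncertainty:

1. From uncertainty principle: Δp ≥ ℏ/(2Δx)
   Δp_min = (1.055e-34 J·s) / (2 × 7.680e-12 m)
   Δp_min = 6.866e-24 kg·m/s

2. This momentum uncertainty corresponds to kinetic energy:
   KE ≈ (Δp)²/(2m) = (6.866e-24)²/(2 × 1.673e-27 kg)
   KE = 1.409e-20 J = 87.949 meV

Tighter localization requires more energy.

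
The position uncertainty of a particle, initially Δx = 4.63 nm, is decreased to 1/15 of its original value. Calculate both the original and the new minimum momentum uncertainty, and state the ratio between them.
Original Δp_min = 1.139 × 10^-26 kg·m/s; new Δp'_min = 1.708 × 10^-25 kg·m/s; ratio Δp'_min/Δp_min = 15.

From the uncertainty principle ΔxΔp ≥ ℏ/2, the minimum momentum uncertainty is Δp_min = ℏ/(2Δx).

Original (Δx = 4.63 nm = 4.630e-09 m):
Δp_min = (1.055e-34 J·s)/(2 × 4.630e-09 m) = 1.139e-26 kg·m/s

When Δx → (1/15)Δx:
Δp'_min = ℏ/(2 × (1/15)Δx) = 15 × ℏ/(2Δx) = 15 × Δp_min
Δp'_min = 15 × 1.139e-26 kg·m/s = 1.708e-25 kg·m/s

Since Δp_min ∝ 1/Δx, when Δx is decreased to 1/15 of its original value, Δp_min increases to 15 times its original value.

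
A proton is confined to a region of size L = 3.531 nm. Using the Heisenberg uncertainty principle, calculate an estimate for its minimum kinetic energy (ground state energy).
416.063 neV

Using the uncertainty principle to estimate ground state energy:

1. The position uncertainty is approximately the confinement size:
   Δx ≈ L = 3.531e-09 m

2. From ΔxΔp ≥ ℏ/2, the minimum momentum uncertainty is:
   Δp ≈ ℏ/(2L) = 1.493e-26 kg·m/s

3. The kinetic energy is approximately:
   KE ≈ (Δp)²/(2m) = (1.493e-26)²/(2 × 1.673e-27 kg)
   KE ≈ 6.666e-26 J = 416.063 neV

This is an order-of-magnitude estimate of the ground state energy.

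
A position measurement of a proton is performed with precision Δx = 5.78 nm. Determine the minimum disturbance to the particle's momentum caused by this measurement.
9.123 × 10^-27 kg·m/s

The uncertainty principle implies that measuring position disturbs momentum:
ΔxΔp ≥ ℏ/2

When we measure position with precision Δx, we necessarily introduce a momentum uncertainty:
Δp ≥ ℏ/(2Δx)
Δp_min = (1.055e-34 J·s) / (2 × 5.780e-09 m)
Δp_min = 9.123e-27 kg·m/s

The more precisely we measure position, the greater the momentum disturbance.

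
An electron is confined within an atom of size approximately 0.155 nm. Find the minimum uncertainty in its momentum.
3.402 × 10^-25 kg·m/s

Using the Heisenberg uncertainty principle:
ΔxΔp ≥ ℏ/2

With Δx ≈ L = 1.550e-10 m (the confinement size):
Δp_min = ℏ/(2Δx)
Δp_min = (1.055e-34 J·s) / (2 × 1.550e-10 m)
Δp_min = 3.402e-25 kg·m/s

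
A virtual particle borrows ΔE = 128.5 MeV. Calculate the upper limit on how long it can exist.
2.561 ys

Using the energy-time uncertainty principle:
ΔEΔt ≥ ℏ/2

For a virtual particle borrowing energy ΔE, the maximum lifetime is:
Δt_max = ℏ/(2ΔE)

Converting energy:
ΔE = 128.5 MeV = 2.059e-11 J

Δt_max = (1.055e-34 J·s) / (2 × 2.059e-11 J)
Δt_max = 2.561e-24 s = 2.561 ys

Virtual particles with higher borrowed energy exist for shorter times.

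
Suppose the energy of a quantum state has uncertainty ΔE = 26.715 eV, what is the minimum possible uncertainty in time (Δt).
12.319 as

Using the energy-time uncertainty principle:
ΔEΔt ≥ ℏ/2

The minimum uncertainty in time is:
Δt_min = ℏ/(2ΔE)
Δt_min = (1.055e-34 J·s) / (2 × 4.280e-18 J)
Δt_min = 1.232e-17 s = 12.319 as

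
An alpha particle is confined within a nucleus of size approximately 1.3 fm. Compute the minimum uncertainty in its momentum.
4.056 × 10^-20 kg·m/s

Using the Heisenberg uncertainty principle:
ΔxΔp ≥ ℏ/2

With Δx ≈ L = 1.300e-15 m (the confinement size):
Δp_min = ℏ/(2Δx)
Δp_min = (1.055e-34 J·s) / (2 × 1.300e-15 m)
Δp_min = 4.056e-20 kg·m/s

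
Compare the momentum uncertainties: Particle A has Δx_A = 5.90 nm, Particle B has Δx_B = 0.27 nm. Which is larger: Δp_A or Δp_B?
Particle B has the larger minimum momentum uncertainty, by a factor of 21.85.

For each particle, the minimum momentum uncertainty is Δp_min = ℏ/(2Δx):

Particle A: Δp_A = ℏ/(2×5.900e-09 m) = 8.937e-27 kg·m/s
Particle B: Δp_B = ℏ/(2×2.700e-10 m) = 1.953e-25 kg·m/s

Ratio: Δp_B/Δp_A = 21.85

Since Δp_min ∝ 1/Δx, the particle with smaller position uncertainty (B) has larger momentum uncertainty.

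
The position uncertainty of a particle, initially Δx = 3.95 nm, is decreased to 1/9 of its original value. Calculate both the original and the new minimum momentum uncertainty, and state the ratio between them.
Original Δp_min = 1.335 × 10^-26 kg·m/s; new Δp'_min = 1.201 × 10^-25 kg·m/s; ratio Δp'_min/Δp_min = 9.

From the uncertainty principle ΔxΔp ≥ ℏ/2, the minimum momentum uncertainty is Δp_min = ℏ/(2Δx).

Original (Δx = 3.95 nm = 3.950e-09 m):
Δp_min = (1.055e-34 J·s)/(2 × 3.950e-09 m) = 1.335e-26 kg·m/s

When Δx → (1/9)Δx:
Δp'_min = ℏ/(2 × (1/9)Δx) = 9 × ℏ/(2Δx) = 9 × Δp_min
Δp'_min = 9 × 1.335e-26 kg·m/s = 1.201e-25 kg·m/s

Since Δp_min ∝ 1/Δx, when Δx is decreased to 1/9 of its original value, Δp_min increases to 9 times its original value.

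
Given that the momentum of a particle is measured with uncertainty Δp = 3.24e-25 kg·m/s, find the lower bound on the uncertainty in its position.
162.743 pm

Using the Heisenberg uncertainty principle:
ΔxΔp ≥ ℏ/2

The minimum uncertainty in position is:
Δx_min = ℏ/(2Δp)
Δx_min = (1.055e-34 J·s) / (2 × 3.240e-25 kg·m/s)
Δx_min = 1.627e-10 m = 162.743 pm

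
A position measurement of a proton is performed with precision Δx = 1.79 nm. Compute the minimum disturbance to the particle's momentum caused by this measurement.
2.946 × 10^-26 kg·m/s

The uncertainty principle implies that measuring position disturbs momentum:
ΔxΔp ≥ ℏ/2

When we measure position with precision Δx, we necessarily introduce a momentum uncertainty:
Δp ≥ ℏ/(2Δx)
Δp_min = (1.055e-34 J·s) / (2 × 1.790e-09 m)
Δp_min = 2.946e-26 kg·m/s

The more precisely we measure position, the greater the momentum disturbance.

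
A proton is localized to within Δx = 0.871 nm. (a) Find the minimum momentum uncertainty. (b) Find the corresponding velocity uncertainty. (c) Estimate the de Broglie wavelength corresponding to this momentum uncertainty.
(a) Δp_min = 6.054 × 10^-26 kg·m/s
(b) Δv_min = 36.193 m/s
(c) λ_dB = 10.945 nm

Step-by-step:

(a) From the uncertainty principle:
Δp_min = ℏ/(2Δx) = (1.055e-34 J·s)/(2 × 8.710e-10 m) = 6.054e-26 kg·m/s

(b) The velocity uncertainty:
Δv = Δp/m = (6.054e-26 kg·m/s)/(1.673e-27 kg) = 3.619e+01 m/s = 36.193 m/s

(c) The de Broglie wavelength for this momentum:
λ = h/p = (6.626e-34 J·s)/(6.054e-26 kg·m/s) = 1.095e-08 m = 10.945 nm

Note: The de Broglie wavelength is comparable to the localization size, as expected from wave-particle duality.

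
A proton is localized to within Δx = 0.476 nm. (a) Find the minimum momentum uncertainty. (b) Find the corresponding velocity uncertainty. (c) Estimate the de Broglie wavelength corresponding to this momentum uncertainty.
(a) Δp_min = 1.108 × 10^-25 kg·m/s
(b) Δv_min = 66.228 m/s
(c) λ_dB = 5.982 nm

Step-by-step:

(a) From the uncertainty principle:
Δp_min = ℏ/(2Δx) = (1.055e-34 J·s)/(2 × 4.760e-10 m) = 1.108e-25 kg·m/s

(b) The velocity uncertainty:
Δv = Δp/m = (1.108e-25 kg·m/s)/(1.673e-27 kg) = 6.623e+01 m/s = 66.228 m/s

(c) The de Broglie wavelength for this momentum:
λ = h/p = (6.626e-34 J·s)/(1.108e-25 kg·m/s) = 5.982e-09 m = 5.982 nm

Note: The de Broglie wavelength is comparable to the localization size, as expected from wave-particle duality.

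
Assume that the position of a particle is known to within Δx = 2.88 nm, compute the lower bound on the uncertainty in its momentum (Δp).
1.831 × 10^-26 kg·m/s

Using the Heisenberg uncertainty principle:
ΔxΔp ≥ ℏ/2

The minimum uncertainty in momentum is:
Δp_min = ℏ/(2Δx)
Δp_min = (1.055e-34 J·s) / (2 × 2.880e-09 m)
Δp_min = 1.831e-26 kg·m/s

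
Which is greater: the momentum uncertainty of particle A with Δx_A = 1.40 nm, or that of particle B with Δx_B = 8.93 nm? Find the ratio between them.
Particle A has the larger minimum momentum uncertainty, by a factor of 6.38.

For each particle, the minimum momentum uncertainty is Δp_min = ℏ/(2Δx):

Particle A: Δp_A = ℏ/(2×1.400e-09 m) = 3.766e-26 kg·m/s
Particle B: Δp_B = ℏ/(2×8.930e-09 m) = 5.905e-27 kg·m/s

Ratio: Δp_A/Δp_B = 6.38

Since Δp_min ∝ 1/Δx, the particle with smaller position uncertainty (A) has larger momentum uncertainty.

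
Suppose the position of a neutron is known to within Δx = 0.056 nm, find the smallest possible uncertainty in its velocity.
562.163 m/s

Using the Heisenberg uncertainty principle and Δp = mΔv:
ΔxΔp ≥ ℏ/2
Δx(mΔv) ≥ ℏ/2

The minimum uncertainty in velocity is:
Δv_min = ℏ/(2mΔx)
Δv_min = (1.055e-34 J·s) / (2 × 1.675e-27 kg × 5.600e-11 m)
Δv_min = 5.622e+02 m/s = 562.163 m/s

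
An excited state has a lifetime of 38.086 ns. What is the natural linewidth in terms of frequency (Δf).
2.089 MHz

Using the energy-time uncertainty principle and E = hf:
ΔEΔt ≥ ℏ/2
hΔf·Δt ≥ ℏ/2

The minimum frequency uncertainty is:
Δf = ℏ/(2hτ) = 1/(4πτ)
Δf = 1/(4π × 3.809e-08 s)
Δf = 2.089e+06 Hz = 2.089 MHz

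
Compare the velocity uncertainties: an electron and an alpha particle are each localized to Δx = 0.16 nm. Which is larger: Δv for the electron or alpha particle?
The electron has the larger minimum velocity uncertainty, by a ratio of 7294.3.

For both particles, Δp_min = ℏ/(2Δx) = 3.296e-25 kg·m/s (same for both).

The velocity uncertainty is Δv = Δp/m:
- electron: Δv = 3.296e-25 / 9.109e-31 = 3.618e+05 m/s = 361.774 km/s
- alpha particle: Δv = 3.296e-25 / 6.645e-27 = 4.960e+01 m/s = 49.597 m/s

Ratio: 3.618e+05 / 4.960e+01 = 7294.3

The lighter particle has larger velocity uncertainty because Δv ∝ 1/m.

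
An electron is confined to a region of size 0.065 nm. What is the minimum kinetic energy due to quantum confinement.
2.254 eV

Using the uncertainty principle:

1. Position uncertainty: Δx ≈ 6.500e-11 m
2. Minimum momentum uncertainty: Δp = ℏ/(2Δx) = 8.112e-25 kg·m/s
3. Minimum kinetic energy:
   KE = (Δp)²/(2m) = (8.112e-25)²/(2 × 9.109e-31 kg)
   KE = 3.612e-19 J = 2.254 eV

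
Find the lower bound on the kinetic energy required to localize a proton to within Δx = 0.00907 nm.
63.058 meV

Localizing a particle requires giving it sufficient momentum uncertainty:

1. From uncertainty principle: Δp ≥ ℏ/(2Δx)
   Δp_min = (1.055e-34 J·s) / (2 × 9.070e-12 m)
   Δp_min = 5.814e-24 kg·m/s

2. This momentum uncertainty corresponds to kinetic energy:
   KE ≈ (Δp)²/(2m) = (5.814e-24)²/(2 × 1.673e-27 kg)
   KE = 1.010e-20 J = 63.058 meV

Tighter localization requires more energy.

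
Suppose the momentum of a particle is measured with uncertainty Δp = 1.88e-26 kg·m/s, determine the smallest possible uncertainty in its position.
2.805 nm

Using the Heisenberg uncertainty principle:
ΔxΔp ≥ ℏ/2

The minimum uncertainty in position is:
Δx_min = ℏ/(2Δp)
Δx_min = (1.055e-34 J·s) / (2 × 1.880e-26 kg·m/s)
Δx_min = 2.805e-09 m = 2.805 nm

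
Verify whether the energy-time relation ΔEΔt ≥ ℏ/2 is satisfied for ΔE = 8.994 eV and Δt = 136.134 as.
Yes, it satisfies the uncertainty relation.

Calculate the product ΔEΔt:
ΔE = 8.994 eV = 1.441e-18 J
ΔEΔt = (1.441e-18 J) × (1.361e-16 s)
ΔEΔt = 1.962e-34 J·s

Compare to the minimum allowed value ℏ/2:
ℏ/2 = 5.273e-35 J·s

Since ΔEΔt = 1.962e-34 J·s ≥ 5.273e-35 J·s = ℏ/2,
this satisfies the uncertainty relation.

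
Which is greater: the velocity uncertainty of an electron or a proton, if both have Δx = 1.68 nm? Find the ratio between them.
The electron has the larger minimum velocity uncertainty, by a ratio of 1836.2.

For both particles, Δp_min = ℏ/(2Δx) = 3.139e-26 kg·m/s (same for both).

The velocity uncertainty is Δv = Δp/m:
- electron: Δv = 3.139e-26 / 9.109e-31 = 3.445e+04 m/s = 34.455 km/s
- proton: Δv = 3.139e-26 / 1.673e-27 = 1.876e+01 m/s = 18.765 m/s

Ratio: 3.445e+04 / 1.876e+01 = 1836.2

The lighter particle has larger velocity uncertainty because Δv ∝ 1/m.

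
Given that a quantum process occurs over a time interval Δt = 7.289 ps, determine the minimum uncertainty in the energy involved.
45.151 μeV

Using the energy-time uncertainty principle:
ΔEΔt ≥ ℏ/2

The minimum uncertainty in energy is:
ΔE_min = ℏ/(2Δt)
ΔE_min = (1.055e-34 J·s) / (2 × 7.289e-12 s)
ΔE_min = 7.234e-24 J = 45.151 μeV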